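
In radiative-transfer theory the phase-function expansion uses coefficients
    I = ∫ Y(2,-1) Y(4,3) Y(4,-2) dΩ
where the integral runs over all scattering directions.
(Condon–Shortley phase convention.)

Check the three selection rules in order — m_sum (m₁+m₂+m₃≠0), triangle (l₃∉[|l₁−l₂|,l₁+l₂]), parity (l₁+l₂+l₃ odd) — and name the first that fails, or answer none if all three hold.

none

Σmᵢ = 0  ✓
l₃∈[|l₁−l₂|,l₁+l₂]=[2,6], have l₃=4  ✓
Σlᵢ = 10 ⇒ even  ✓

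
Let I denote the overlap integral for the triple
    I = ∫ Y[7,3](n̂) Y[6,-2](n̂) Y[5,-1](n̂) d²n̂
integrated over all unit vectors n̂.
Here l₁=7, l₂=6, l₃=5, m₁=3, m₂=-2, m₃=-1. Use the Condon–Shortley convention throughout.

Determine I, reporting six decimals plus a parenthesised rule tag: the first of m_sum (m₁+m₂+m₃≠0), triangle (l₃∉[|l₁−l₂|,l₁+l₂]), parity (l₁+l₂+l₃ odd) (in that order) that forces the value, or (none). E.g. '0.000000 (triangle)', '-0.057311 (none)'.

m-sum 0 ✓  L=18 even ✓  1≤5≤13 ✓
Π(2lᵢ+1) = 15×13×11 = 2145
triangle coeff Δ(7,6,5) = 1/174594420
Σ_t [2,6]: t=2:+1/4147200 t=3:−1/207360 t=4:+1/82944 t=5:−1/207360 t=6:+1/4147200 = 1/345600
(3j)²=420/46189 [(7 6 5; 0 0 0)], sign=-1
Σ_t [0,4]: t=0:+1/46448640 t=1:−1/1088640 t=2:+1/276480 t=3:−1/518400 t=4:+1/9953280 = 23/25804800
(3j)²=42849/6466460 [(7 6 5; 3 -2 -1)], sign=+1
⇒ 4πI² = 1928205/14919047
I = (-1)√(1928205/14919047/(4π)) = -0.10141475
No selection rule forces the value: the integral is nonzero (none).

-0.101415 (none)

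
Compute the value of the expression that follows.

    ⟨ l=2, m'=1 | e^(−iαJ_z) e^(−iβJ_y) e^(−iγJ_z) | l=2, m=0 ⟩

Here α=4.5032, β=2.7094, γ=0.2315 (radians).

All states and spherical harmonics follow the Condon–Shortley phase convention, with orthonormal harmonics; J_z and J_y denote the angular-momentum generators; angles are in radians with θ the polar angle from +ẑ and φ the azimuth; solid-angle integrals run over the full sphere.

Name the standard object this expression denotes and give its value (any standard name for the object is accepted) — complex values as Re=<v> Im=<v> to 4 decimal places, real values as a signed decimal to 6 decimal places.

This is a Wigner D-matrix element — the rotation-matrix element ⟨l m'| R(α,β,γ) |l m⟩ in the angular-momentum basis.
Split into d^2_{1,0}(β=2.7094) × two z-phases.
Half-angle: c=0.214418, s=0.976742. N=√(6·1·2·2)=4.898979
k∈{0,1} keeps every argument non-negative
  k=0: (−1)^1·4.8990/(2)·0.2144^3·0.9767^1 = -0.023585
  k=1: (−1)^2·4.8990/(2)·0.2144^1·0.9767^3 = +0.489415
d^2_{1,0}(2.7094) = -0.023585 +0.489415 = +0.465830
D = (-0.207667+0.978200i)·(+0.465830)·(+1.000000+0.000000i) = -0.096737+0.455674i

Wigner D-matrix element, Re=-0.0967 Im=0.4557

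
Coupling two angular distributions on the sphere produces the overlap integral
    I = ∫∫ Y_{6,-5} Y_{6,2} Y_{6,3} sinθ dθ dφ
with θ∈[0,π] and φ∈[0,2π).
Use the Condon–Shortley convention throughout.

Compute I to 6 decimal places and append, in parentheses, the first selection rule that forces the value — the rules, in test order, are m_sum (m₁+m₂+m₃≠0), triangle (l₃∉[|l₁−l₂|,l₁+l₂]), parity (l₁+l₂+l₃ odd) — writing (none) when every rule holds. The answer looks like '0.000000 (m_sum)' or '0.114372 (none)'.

Rules hold: Σm=0, L=18 even, 0≤6≤12.
N = 13·13·13 = 2197
Δ = 6!·6!·6!/19! = 1/325909584
Racah Σ t=0..6: t=0:+1/373248000 t=1:−1/1728000 t=2:+1/110592 t=3:−1/46656 t=4:+1/110592 t=5:−1/1728000 t=6:+1/373248000 = -7/1555200
⇒ 3j(6 6 6; 0 0 0)² = 400/46189, sgn -1
Racah Σ t=5..6: t=5:−1/3110400 t=6:+1/4147200 = -1/12441600
⇒ 3j(6 6 6; -5 2 3)² = 7/4199, sgn +1
4πI² = N·(3j₀)²·(3jₘ)² = 36400/1147619
I = -1·√(0.0317178/4π) = -0.05023968
No selection rule forces the value: the integral is nonzero (none).

-0.050240 (none)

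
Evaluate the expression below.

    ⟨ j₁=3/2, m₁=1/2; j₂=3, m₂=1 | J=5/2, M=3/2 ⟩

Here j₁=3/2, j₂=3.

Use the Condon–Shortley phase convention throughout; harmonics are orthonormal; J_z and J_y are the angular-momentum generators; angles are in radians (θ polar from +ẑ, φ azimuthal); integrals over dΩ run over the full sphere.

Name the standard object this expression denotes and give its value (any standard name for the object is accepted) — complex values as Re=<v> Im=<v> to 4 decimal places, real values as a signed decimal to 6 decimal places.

This is a Clebsch–Gordan (vector-coupling) coefficient.
j₁+j₂−J=2  J+j₁−j₂=1  J−j₁+j₂=4  j₁+j₂+J+1=8
(j₁±m₁, j₂±m₂, J±M) = (2,1,4,2,4,1)
P² = 576/35
sum k=0..1:
  [0] +1/48 = 1/48
  [1] −1/6 = -1/6
S = -7/48
C² = P²·S² = 7/20 ; C = -0.591608

Clebsch–Gordan coefficient, −√(7/20) ≈ -0.591608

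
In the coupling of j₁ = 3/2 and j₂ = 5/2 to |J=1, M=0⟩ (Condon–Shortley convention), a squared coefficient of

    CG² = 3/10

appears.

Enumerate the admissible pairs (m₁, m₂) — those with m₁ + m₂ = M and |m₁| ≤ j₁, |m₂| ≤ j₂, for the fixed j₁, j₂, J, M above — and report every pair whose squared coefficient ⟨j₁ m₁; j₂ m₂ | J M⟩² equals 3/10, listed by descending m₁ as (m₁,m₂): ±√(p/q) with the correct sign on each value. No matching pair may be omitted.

Admissible pairs with m₁+m₂ = M = 0: (-3/2,3/2), (-1/2,1/2), (1/2,-1/2), (3/2,-3/2)
  (m₁,m₂)=(3/2,-3/2): CG² = 1/5, CG = +√(1/5)
  (m₁,m₂)=(1/2,-1/2): CG² = 3/10, CG = −√(3/10)   ← matches the target
  (m₁,m₂)=(-1/2,1/2): CG² = 3/10, CG = +√(3/10)   ← matches the target
  (m₁,m₂)=(-3/2,3/2): CG² = 1/5, CG = −√(1/5)
Pairs with CG² = 3/10: (1/2,-1/2): −√(3/10); (-1/2,1/2): +√(3/10)

(1/2,-1/2): −√(3/10); (-1/2,1/2): +√(3/10)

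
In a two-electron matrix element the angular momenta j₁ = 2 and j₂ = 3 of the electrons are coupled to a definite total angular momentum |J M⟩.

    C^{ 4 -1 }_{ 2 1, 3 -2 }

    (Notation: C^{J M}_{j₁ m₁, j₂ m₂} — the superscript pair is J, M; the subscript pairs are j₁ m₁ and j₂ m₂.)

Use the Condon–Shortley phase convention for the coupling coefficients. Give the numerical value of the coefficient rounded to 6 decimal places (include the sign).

+0.591608

triangle: 1!·3!·5!/10! = 720/3628800
(j±m)!: 3!·1!·1!·5!·3!·5! = 518400
prefactor² = (2J+1)·Δ·N² = 6480/7
  k=0: +1/(0!·1!·1!·1!·2!·4!) = 1/48
  k=1: −1/(1!·0!·0!·0!·3!·5!) = -1/720
Σ = 7/360  ⇒  CG² = 6480/7·(7/360)² = 7/20
CG = +√(7/20) = +0.591608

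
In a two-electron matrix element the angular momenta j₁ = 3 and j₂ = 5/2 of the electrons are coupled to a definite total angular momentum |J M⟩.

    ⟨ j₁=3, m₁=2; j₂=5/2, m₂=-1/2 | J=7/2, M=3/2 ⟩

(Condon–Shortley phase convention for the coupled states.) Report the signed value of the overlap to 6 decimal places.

+0.308607

√[8·2!4!3!/10! · 5!1!2!3!5!2!] = √(1536/7)
  +(−1)^0/∏(0,2,1,2,3,1)! = 1/24  (running 1/24)
  +(−1)^1/∏(1,1,0,1,4,2)! = -1/48  (running 1/48)
⟨..|..⟩ = √(1536/7)·(1/48) = +0.308607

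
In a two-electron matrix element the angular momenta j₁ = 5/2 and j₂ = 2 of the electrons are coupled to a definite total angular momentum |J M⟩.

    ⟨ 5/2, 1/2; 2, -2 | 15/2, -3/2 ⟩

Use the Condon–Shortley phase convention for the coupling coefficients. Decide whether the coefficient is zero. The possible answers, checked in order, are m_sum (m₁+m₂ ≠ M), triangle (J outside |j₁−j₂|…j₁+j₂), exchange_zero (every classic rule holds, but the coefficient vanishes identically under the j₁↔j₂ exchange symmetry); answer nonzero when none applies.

triangle

m-sum: m₁+m₂ = 1/2+(-2) = -3/2, M = -3/2  ✓
triangle: need |j₁−j₂| ≤ J ≤ j₁+j₂, i.e. J ∈ [1/2, 9/2]; J = 15/2 is outside ✗ ⇒ coefficient is 0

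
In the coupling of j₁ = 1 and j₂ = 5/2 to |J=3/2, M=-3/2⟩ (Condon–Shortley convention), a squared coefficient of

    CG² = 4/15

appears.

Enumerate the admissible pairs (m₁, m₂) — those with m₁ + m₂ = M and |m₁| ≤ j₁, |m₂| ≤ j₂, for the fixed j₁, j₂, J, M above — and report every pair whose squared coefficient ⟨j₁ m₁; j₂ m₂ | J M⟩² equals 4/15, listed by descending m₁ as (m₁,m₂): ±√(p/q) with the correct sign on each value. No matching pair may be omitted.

(0,-3/2): −√(4/15)

Admissible pairs with m₁+m₂ = M = -3/2: (-1,-1/2), (0,-3/2), (1,-5/2)
  (m₁,m₂)=(1,-5/2): CG² = 2/3, CG = +√(2/3)
  (m₁,m₂)=(0,-3/2): CG² = 4/15, CG = −√(4/15)   ← matches the target
  (m₁,m₂)=(-1,-1/2): CG² = 1/15, CG = +√(1/15)
Pairs with CG² = 4/15: (0,-3/2): −√(4/15)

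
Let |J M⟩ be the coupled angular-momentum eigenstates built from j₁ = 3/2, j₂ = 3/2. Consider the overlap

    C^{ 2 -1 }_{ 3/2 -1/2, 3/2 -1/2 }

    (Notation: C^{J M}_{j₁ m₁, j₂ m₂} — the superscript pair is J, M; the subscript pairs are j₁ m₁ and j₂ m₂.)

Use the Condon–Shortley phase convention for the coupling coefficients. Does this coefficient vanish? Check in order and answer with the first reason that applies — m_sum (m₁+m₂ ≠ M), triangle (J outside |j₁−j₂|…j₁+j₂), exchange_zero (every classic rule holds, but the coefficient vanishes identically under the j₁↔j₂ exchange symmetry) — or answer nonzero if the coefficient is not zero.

exchange_zero

m-sum: m₁+m₂ = -1/2+(-1/2) = -1, M = -1  ✓
triangle: |j₁−j₂| = 0 ≤ J = 2 ≤ j₁+j₂ = 3  ✓
exchange: j₁=j₂ and m₁=m₂, and (−1)^(j₁+j₂−J) = (−1)^1 = −1 forces ⟨j₁m₁;j₂m₂|JM⟩ = −⟨j₂m₂;j₁m₁|JM⟩ = −⟨j₁m₁;j₂m₂|JM⟩ ⇒ the coefficient vanishes identically
Racah sum check: Σ_k collapses to 0 ⇒ CG = 0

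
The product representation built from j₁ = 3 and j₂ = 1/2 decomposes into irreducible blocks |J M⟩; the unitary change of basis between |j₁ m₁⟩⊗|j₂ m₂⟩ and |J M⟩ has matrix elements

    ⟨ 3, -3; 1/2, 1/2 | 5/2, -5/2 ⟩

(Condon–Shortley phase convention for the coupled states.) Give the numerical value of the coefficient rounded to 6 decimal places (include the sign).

j₁+j₂−J=1  J+j₁−j₂=5  J−j₁+j₂=0  j₁+j₂+J+1=7
(j₁±m₁, j₂±m₂, J±M) = (0,6,1,0,0,5)
P² = 86400/7
sum k=1..1:
  [1] −1/120 = -1/120
S = -1/120
C² = P²·S² = 6/7 ; C = -0.925820

-0.925820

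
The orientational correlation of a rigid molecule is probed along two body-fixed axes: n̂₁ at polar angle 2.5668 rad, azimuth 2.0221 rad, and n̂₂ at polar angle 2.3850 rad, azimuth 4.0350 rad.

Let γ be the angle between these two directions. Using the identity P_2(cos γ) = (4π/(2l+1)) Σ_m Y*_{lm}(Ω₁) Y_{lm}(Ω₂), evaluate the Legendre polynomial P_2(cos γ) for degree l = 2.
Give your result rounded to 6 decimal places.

Summing Y*_{l m}(θ₁,φ₁)·Y_{l m}(θ₂,φ₂) over m ∈ [−2, 2]; prefactor 4π/(2·2+1) = 2.513274:
  [-2]  conj(Y_{2,-2})(Ω₁) = -0.070736-0.089617i ; Y_{2,-2}(Ω₂) = -0.039014-0.177786i ; Δ = -0.013173+0.016072i
  [-1]  conj(Y_{2,-1})(Ω₁) = +0.153744-0.317218i ; Y_{2,-1}(Ω₂) = +0.241700-0.300490i ; Δ = -0.058161-0.122870i
  [+0]  conj(Y_{2,0})(Ω₁) = +0.351125-0.000000i ; Y_{2,0}(Ω₂) = +0.184936+0.000000i ; Δ = +0.064936+0.000000i
  [+1]  conj(Y_{2,1})(Ω₁) = -0.153744-0.317218i ; Y_{2,1}(Ω₂) = -0.241700-0.300490i ; Δ = -0.058161+0.122870i
  [+2]  conj(Y_{2,2})(Ω₁) = -0.070736+0.089617i ; Y_{2,2}(Ω₂) = -0.039014+0.177786i ; Δ = -0.013173-0.016072i
Σ over m = -0.077732+0.000000i; ×(4π/5) → -0.195363+0.000000i. Real part: -0.195363

-0.195363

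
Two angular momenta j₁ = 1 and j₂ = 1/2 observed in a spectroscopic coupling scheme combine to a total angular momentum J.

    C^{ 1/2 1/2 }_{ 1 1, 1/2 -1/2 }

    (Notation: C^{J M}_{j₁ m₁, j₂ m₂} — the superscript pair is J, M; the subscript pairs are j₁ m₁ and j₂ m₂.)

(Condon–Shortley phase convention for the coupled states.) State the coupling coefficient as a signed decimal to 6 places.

triangle: 1!*1!*0!/3! = 1/6
(j±m)!: 2!*0!*0!*1!*1!*0! = 2
prefactor² = (2J+1)*Δ*N² = 2/3
  k=0: +1/(0!*1!*0!*0!*1!*0!) = 1
Σ = 1  ⇒  CG² = 2/3*1² = 2/3
CG = +√(2/3) = +0.816497

+√(2/3) ≈ +0.816497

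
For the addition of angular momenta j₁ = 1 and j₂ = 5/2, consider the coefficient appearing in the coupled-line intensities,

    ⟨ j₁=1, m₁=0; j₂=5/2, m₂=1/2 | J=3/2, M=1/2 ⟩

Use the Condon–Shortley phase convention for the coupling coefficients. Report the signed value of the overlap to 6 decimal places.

√[4·2!0!3!/6! · 1!1!3!2!2!1!] = √(8/5)
  +(−1)^1/∏(1,1,0,2,0,1)! = -1/2  (running -1/2)
⟨..|..⟩ = √(8/5)·(-1/2) = -0.632456

-0.632456  (= −√(2/5))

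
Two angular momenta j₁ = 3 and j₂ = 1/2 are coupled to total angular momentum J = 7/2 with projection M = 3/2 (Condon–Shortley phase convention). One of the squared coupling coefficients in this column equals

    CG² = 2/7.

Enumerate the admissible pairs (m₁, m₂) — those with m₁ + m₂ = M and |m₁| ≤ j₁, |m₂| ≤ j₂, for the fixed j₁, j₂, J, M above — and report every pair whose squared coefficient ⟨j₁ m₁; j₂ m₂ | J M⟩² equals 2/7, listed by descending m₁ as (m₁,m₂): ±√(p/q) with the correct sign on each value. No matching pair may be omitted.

Admissible pairs with m₁+m₂ = M = 3/2: (1,1/2), (2,-1/2)
  (m₁,m₂)=(2,-1/2): CG² = 2/7, CG = +√(2/7)   ← matches the target
  (m₁,m₂)=(1,1/2): CG² = 5/7, CG = +√(5/7)
Pairs with CG² = 2/7: (2,-1/2): +√(2/7)

(2,-1/2): +√(2/7)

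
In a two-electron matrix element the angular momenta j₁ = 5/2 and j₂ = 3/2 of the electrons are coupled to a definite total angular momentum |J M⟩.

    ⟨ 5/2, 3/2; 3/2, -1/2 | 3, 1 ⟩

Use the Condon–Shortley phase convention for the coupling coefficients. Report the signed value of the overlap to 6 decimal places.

√[7·1!4!2!/8! · 4!1!1!2!4!2!] = √(96/5)
  +(−1)^0/∏(0,1,1,1,3,1)! = 1/6  (running 1/6)
  +(−1)^1/∏(1,0,0,0,4,2)! = -1/48  (running 7/48)
⟨..|..⟩ = √(96/5)·(7/48) = +0.639010

+√(49/120) = +0.639010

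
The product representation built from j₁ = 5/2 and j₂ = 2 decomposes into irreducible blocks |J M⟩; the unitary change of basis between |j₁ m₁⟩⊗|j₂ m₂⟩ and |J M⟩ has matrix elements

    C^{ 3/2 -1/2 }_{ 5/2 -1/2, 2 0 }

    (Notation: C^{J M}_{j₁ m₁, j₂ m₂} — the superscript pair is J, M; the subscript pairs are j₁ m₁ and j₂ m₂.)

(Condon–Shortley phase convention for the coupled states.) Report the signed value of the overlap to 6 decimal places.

+0.239046

j₁+j₂−J=3  J+j₁−j₂=2  J−j₁+j₂=1  j₁+j₂+J+1=7
(j₁±m₁, j₂±m₂, J±M) = (2,3,2,2,1,2)
P² = 32/35
sum k=1..2:
  [1] −1/4 = -1/4
  [2] +1/2 = 1/2
S = 1/4
C² = P²·S² = 2/35 ; C = +0.239046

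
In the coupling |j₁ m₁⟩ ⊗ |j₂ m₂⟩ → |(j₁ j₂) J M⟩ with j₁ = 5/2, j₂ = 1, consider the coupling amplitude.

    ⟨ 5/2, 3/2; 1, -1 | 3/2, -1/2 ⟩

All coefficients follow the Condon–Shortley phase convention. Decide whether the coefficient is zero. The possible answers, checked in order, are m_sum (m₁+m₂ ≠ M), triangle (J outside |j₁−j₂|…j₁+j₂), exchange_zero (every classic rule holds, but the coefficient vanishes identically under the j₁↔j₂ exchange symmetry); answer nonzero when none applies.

m-sum: m₁+m₂ = 3/2+(-1) = 1/2, M = -1/2  ✗ ⇒ coefficient is 0

m_sum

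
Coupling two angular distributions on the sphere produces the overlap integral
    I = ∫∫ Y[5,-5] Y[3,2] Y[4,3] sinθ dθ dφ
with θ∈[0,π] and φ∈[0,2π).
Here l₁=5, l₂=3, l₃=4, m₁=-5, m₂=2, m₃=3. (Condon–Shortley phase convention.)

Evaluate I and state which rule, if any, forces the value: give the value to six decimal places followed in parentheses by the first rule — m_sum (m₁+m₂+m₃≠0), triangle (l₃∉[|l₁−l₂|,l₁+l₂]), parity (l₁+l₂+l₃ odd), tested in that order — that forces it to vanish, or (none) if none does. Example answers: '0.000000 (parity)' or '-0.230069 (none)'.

-0.212007 (none)

Checks pass: Σm=0; 12 even; l₃=4∈[2,8].
(2·5+1)(2·3+1)(2·4+1) = 693
Δ: 4! 6! 2! / 13! → 1/180180
sum: t=1:−1/576 t=2:+1/144 t=3:−1/576 = 1/288
3j²(5 3 4; 0 0 0) = Δ·Π!·Σ² = 20/1001  (sign +1)
sum: t=4:+1/17280 = 1/17280
3j²(5 3 4; -5 2 3) = Δ·Π!·Σ² = 35/858  (sign -1)
combine: 4πI² = 693·20/1001·35/858 = 1050/1859
take √, sign -1: I = -0.21200691
No selection rule forces the value: the integral is nonzero (none).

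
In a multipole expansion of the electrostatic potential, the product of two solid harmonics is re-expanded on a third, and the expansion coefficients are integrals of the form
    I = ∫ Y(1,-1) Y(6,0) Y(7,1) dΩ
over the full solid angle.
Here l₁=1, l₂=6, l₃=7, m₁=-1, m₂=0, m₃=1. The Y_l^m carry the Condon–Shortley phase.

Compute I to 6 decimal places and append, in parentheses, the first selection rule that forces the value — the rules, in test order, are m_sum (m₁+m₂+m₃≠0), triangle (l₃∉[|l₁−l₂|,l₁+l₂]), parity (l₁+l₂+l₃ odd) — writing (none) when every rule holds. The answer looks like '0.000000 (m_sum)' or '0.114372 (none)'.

-0.185147 (none)

Rules hold: Σm=0, L=14 even, 5≤7≤7.
N = 3·13·15 = 585
Δ = 0!·2!·12!/15! = 1/1365
Racah Σ t=0..0: t=0:+1/518400 = 1/518400
⇒ 3j(1 6 7; 0 0 0)² = 7/195, sgn -1
Racah Σ t=0..0: t=0:+1/1036800 = 1/1036800
⇒ 3j(1 6 7; -1 0 1)² = 4/195, sgn +1
4πI² = N·(3j₀)²·(3jₘ)² = 28/65
I = -1·√(0.430769/4π) = -0.18514731
No selection rule forces the value: the integral is nonzero (none).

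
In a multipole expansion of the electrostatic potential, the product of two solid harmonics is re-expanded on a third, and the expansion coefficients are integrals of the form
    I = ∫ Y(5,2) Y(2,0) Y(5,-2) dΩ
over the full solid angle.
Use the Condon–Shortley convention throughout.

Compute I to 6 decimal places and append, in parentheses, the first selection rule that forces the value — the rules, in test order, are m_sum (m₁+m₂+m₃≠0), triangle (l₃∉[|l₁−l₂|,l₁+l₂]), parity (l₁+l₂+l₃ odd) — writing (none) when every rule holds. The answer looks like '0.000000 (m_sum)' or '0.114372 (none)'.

Checks pass: Σm=0; 12 even; l₃=5∈[3,7].
(2·5+1)(2·2+1)(2·5+1) = 605
Δ: 2! 8! 2! / 13! → 1/38610
sum: t=0:+1/2880 t=1:−1/576 t=2:+1/2880 = -1/960
3j²(5 2 5; 0 0 0) = Δ·Π!·Σ² = 10/429  (sign +1)
sum: t=0:+1/2880 t=1:−1/1440 t=2:+1/20160 = -1/3360
3j²(5 2 5; 2 0 -2) = Δ·Π!·Σ² = 6/715  (sign +1)
combine: 4πI² = 605·10/429·6/715 = 20/169
take √, sign +1: I = 0.09704356
No selection rule forces the value: the integral is nonzero (none).

0.097044 (none)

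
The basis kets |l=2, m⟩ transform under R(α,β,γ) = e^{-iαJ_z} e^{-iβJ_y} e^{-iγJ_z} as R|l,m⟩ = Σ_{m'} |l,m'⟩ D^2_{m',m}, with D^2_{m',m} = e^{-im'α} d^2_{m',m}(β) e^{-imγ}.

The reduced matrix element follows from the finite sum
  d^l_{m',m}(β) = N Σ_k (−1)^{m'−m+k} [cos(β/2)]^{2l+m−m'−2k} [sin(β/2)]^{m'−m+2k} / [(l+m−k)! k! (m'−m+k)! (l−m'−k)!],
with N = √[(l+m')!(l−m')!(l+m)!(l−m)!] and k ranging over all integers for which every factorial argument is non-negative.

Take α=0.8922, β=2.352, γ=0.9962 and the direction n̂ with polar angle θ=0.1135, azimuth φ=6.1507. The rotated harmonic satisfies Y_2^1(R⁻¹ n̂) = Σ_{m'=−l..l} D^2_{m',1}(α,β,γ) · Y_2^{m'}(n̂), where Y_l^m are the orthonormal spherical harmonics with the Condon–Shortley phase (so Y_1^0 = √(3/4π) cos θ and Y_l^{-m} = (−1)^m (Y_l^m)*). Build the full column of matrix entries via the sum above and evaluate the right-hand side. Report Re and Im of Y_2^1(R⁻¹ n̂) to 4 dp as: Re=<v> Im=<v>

Re=-0.2476 Im=0.2919

Need the full column D^2_{m',1} for m'=−2..2 at α=0.8922, β=2.3520, γ=0.9962.
cos(β/2)=0.384620, sin(β/2)=0.923075
d^2_{-2,1}: single k=3 term ⇒ +0.605024;  D = +0.426617+0.429014i
d^2_{-1,1}: k∈[2..3] ⇒ +0.378146 -0.726019 = -0.347873;  D = -0.345993+0.036114i
d^2_{0,1}: k∈[1..2] ⇒ +0.128650 -0.741001 = -0.612351;  D = -0.332810+0.514015i
d^2_{1,1}: k∈[0..1] ⇒ +0.021884 -0.378146 = -0.356262;  D = +0.111257+0.338444i
d^2_{2,1}: single k=0 term ⇒ -0.105042;  D = +0.098272+0.037101i
Y_2^{m'}(θ=0.1135,φ=6.1507) and Σ D·Y over m':
  (+0.4266+0.4290i)·(+0.0048+0.0013i)  (-0.3460+0.0361i)·(+0.0862+0.0115i)  (-0.3328+0.5140i)·(+0.6186+0.0000i)  (+0.1113+0.3384i)·(-0.0862+0.0115i)  (+0.0983+0.0371i)·(+0.0048-0.0013i)
Y_2^1(R⁻¹ n̂) = -0.247594+0.291900i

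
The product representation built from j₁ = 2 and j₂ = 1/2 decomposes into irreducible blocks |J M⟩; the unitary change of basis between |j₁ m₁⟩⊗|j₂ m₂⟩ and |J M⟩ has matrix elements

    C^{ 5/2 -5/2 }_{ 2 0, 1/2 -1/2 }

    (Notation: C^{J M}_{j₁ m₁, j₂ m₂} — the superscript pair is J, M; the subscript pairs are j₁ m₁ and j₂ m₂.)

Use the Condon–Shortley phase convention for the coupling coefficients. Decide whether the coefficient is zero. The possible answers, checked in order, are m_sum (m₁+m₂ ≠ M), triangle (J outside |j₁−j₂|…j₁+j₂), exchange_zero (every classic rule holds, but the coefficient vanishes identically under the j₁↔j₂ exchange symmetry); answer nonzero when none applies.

m_sum

m-sum: m₁+m₂ = 0+(-1/2) = -1/2, M = -5/2  ✗ ⇒ coefficient is 0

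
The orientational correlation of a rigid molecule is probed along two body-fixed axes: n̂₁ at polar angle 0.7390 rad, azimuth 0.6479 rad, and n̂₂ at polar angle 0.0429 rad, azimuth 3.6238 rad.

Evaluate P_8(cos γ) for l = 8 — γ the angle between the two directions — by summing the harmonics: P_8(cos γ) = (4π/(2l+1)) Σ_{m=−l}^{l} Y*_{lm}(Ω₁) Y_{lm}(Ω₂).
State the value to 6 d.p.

0.294302

Addition theorem: P_8(cos γ) = (4π/17) Σ_m Y*_{lm}(Ω₁) Y_{lm}(Ω₂), m = −8…8:
  [-8]  conj(Y_{8,-8})(Ω₁) = +0.009904-0.019458i ; Y_{8,-8}(Ω₂) = -0.000000+0.000000i ; Δ = +0.000000+0.000000i
  [-7]  conj(Y_{8,-7})(Ω₁) = -0.016883-0.094340i ; Y_{8,-7}(Ω₂) = +0.000000-0.000000i ; Δ = -0.000000-0.000000i
  [-6]  conj(Y_{8,-6})(Ω₁) = -0.185750-0.171595i ; Y_{8,-6}(Ω₂) = -0.000000-0.000000i ; Δ = +0.000000+0.000000i
  [-5]  conj(Y_{8,-5})(Ω₁) = -0.430769-0.042311i ; Y_{8,-5}(Ω₂) = +0.000001+0.000001i ; Δ = -0.000000-0.000000i
  [-4]  conj(Y_{8,-4})(Ω₁) = -0.367808+0.225501i ; Y_{8,-4}(Ω₂) = -0.000016-0.000043i ; Δ = +0.000015+0.000012i
  [-3]  conj(Y_{8,-3})(Ω₁) = -0.031339+0.080108i ; Y_{8,-3}(Ω₂) = -0.000136+0.001086i ; Δ = -0.000083-0.000045i
  [-2]  conj(Y_{8,-2})(Ω₁) = -0.092769-0.328801i ; Y_{8,-2}(Ω₂) = +0.010710-0.015442i ; Δ = -0.006071-0.002089i
  [-1]  conj(Y_{8,-1})(Ω₁) = -0.209517-0.158583i ; Y_{8,-1}(Ω₂) = -0.184496+0.096569i ; Δ = +0.053969+0.009025i
  [+0]  conj(Y_{8,0})(Ω₁) = +0.268893-0.000000i ; Y_{8,0}(Ω₂) = +1.124891+0.000000i ; Δ = +0.302476+0.000000i
  [+1]  conj(Y_{8,1})(Ω₁) = +0.209517-0.158583i ; Y_{8,1}(Ω₂) = +0.184496+0.096569i ; Δ = +0.053969-0.009025i
  [+2]  conj(Y_{8,2})(Ω₁) = -0.092769+0.328801i ; Y_{8,2}(Ω₂) = +0.010710+0.015442i ; Δ = -0.006071+0.002089i
  [+3]  conj(Y_{8,3})(Ω₁) = +0.031339+0.080108i ; Y_{8,3}(Ω₂) = +0.000136+0.001086i ; Δ = -0.000083+0.000045i
  [+4]  conj(Y_{8,4})(Ω₁) = -0.367808-0.225501i ; Y_{8,4}(Ω₂) = -0.000016+0.000043i ; Δ = +0.000015-0.000012i
  [+5]  conj(Y_{8,5})(Ω₁) = +0.430769-0.042311i ; Y_{8,5}(Ω₂) = -0.000001+0.000001i ; Δ = -0.000000+0.000000i
  [+6]  conj(Y_{8,6})(Ω₁) = -0.185750+0.171595i ; Y_{8,6}(Ω₂) = -0.000000+0.000000i ; Δ = +0.000000-0.000000i
  [+7]  conj(Y_{8,7})(Ω₁) = +0.016883-0.094340i ; Y_{8,7}(Ω₂) = -0.000000-0.000000i ; Δ = -0.000000+0.000000i
  [+8]  conj(Y_{8,8})(Ω₁) = +0.009904+0.019458i ; Y_{8,8}(Ω₂) = -0.000000-0.000000i ; Δ = +0.000000-0.000000i
Total Σ_m = +0.398137+0.000000i. Multiply by 0.739198: +0.294302+0.000000i. P_8(cos γ) = 0.294302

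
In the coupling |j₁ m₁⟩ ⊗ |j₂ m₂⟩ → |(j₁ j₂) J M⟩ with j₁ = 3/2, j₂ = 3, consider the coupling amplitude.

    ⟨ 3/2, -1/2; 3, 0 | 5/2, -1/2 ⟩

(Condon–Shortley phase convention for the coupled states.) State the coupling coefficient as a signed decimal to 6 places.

-0.414039  (= −√(6/35))

√[6·2!1!4!/8! · 1!2!3!3!2!3!] = √(216/35)
  +(−1)^1/∏(1,1,1,2,0,2)! = -1/4  (running -1/4)
  +(−1)^2/∏(2,0,0,1,1,3)! = 1/12  (running -1/6)
⟨..|..⟩ = √(216/35)·(-1/6) = -0.414039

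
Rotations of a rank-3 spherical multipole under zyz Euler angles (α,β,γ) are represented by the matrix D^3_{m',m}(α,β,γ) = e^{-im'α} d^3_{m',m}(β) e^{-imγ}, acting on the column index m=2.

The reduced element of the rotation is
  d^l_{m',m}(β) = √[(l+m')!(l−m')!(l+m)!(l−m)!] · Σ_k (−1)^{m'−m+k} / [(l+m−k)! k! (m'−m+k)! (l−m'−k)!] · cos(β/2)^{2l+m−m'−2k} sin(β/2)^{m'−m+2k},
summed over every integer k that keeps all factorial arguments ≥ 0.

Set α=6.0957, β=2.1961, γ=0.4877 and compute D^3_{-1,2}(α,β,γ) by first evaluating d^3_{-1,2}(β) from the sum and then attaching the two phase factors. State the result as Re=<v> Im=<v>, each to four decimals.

Re=-0.1524 Im=0.3526

First d^3_{-1,2}(β=2.1961), then the phase factors e^{-i(-1)α} and e^{-i(2)γ}:
With c≡cos(β/2)=0.455333 and s≡sin(β/2)=0.890321, N=[2·24·120·1]^{1/2}=75.894664
The bounds max(0,m−m')=3 and min(l+m,l−m')=4 give 2 terms
  k=3: (−1)^0·75.8947/(12)·0.4553^3·0.8903^3 = +0.421364
  k=4: (−1)^1·75.8947/(24)·0.4553^1·0.8903^5 = -0.805495
d^3_{-1,2}(2.1961) = +0.421364 -0.805495 = -0.384130
D = (+0.982476-0.186389i)·(-0.384130)·(+0.560837-0.827926i) = -0.152382+0.352613i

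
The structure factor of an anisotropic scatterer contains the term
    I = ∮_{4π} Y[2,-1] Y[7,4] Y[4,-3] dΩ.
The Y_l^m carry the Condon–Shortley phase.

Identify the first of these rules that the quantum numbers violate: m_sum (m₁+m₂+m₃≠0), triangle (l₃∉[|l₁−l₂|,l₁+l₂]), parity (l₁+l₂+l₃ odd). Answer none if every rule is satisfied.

Σmᵢ = 0  ✓
l₃∈[|l₁−l₂|,l₁+l₂]=[5,9] required, l₃=4 fails  ✗
Σlᵢ = 13 ⇒ odd

triangle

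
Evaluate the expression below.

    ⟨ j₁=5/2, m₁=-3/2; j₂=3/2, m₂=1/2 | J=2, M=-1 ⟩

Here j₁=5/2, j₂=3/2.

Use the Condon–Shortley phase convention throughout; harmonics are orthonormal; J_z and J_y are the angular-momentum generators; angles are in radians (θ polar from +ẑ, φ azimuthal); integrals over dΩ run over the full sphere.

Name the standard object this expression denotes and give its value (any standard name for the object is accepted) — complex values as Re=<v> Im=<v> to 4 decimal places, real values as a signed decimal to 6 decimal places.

This is a Clebsch–Gordan (vector-coupling) coefficient.
√[5·2!3!1!/7! · 1!4!2!1!1!3!] = √(24/7)
  +(−1)^1/∏(1,1,3,1,0,0)! = -1/6  (running -1/6)
  +(−1)^2/∏(2,0,2,0,1,1)! = 1/4  (running 1/12)
⟨..|..⟩ = √(24/7)·(1/12) = +0.154303

Clebsch–Gordan coefficient, +√(1/42) ≈ +0.154303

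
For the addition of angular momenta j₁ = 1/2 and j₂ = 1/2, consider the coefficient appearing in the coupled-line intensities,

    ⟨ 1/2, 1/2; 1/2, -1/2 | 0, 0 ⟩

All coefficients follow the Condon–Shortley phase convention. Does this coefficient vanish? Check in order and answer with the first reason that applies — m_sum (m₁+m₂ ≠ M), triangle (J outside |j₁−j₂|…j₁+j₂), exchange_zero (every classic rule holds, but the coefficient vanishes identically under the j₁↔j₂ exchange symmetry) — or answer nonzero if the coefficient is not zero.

m-sum: m₁+m₂ = 1/2+(-1/2) = 0, M = 0  ✓
triangle: |j₁−j₂| = 0 ≤ J = 0 ≤ j₁+j₂ = 1  ✓
exchange: j₁≠j₂ or m₁≠m₂ — the exchange symmetry imposes no constraint here
value check: CG = +√(1/2) = +0.707107 ≠ 0

nonzero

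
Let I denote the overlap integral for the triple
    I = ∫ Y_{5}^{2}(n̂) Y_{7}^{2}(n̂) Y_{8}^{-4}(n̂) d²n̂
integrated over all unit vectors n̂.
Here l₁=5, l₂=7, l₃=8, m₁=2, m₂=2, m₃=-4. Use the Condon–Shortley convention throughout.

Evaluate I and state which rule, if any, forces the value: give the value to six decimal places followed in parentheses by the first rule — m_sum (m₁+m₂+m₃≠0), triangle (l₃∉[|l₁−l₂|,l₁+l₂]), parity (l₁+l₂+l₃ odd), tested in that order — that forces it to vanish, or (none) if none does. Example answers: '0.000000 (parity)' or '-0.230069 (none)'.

0.088855 (none)

Checks pass: Σm=0; 20 even; l₃=8∈[2,12].
(2·5+1)(2·7+1)(2·8+1) = 2805
Δ: 4! 6! 10! / 21! → 1/814773960
sum: t=0:+1/87091200 t=1:−1/4976640 t=2:+1/2073600 t=3:−1/4976640 t=4:+1/87091200 = 1/9676800
3j²(5 7 8; 0 0 0) = Δ·Π!·Σ² = 360/46189  (sign +1)
sum: t=0:+1/313528320 t=1:−1/23224320 t=2:+1/14515200 t=3:−1/74649600 = 7/447897600
3j²(5 7 8; 2 2 -4) = Δ·Π!·Σ² = 343/75582  (sign +1)
combine: 4πI² = 2805·360/46189·343/75582 = 102900/1037153
take √, sign +1: I = 0.08885489
No selection rule forces the value: the integral is nonzero (none).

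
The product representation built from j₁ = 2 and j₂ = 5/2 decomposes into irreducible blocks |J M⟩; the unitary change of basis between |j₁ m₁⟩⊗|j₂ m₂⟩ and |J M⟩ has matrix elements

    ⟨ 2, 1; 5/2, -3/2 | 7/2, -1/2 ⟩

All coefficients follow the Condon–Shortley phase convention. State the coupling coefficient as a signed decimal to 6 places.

√[8·1!3!4!/9! · 3!1!1!4!3!4!] = √(2304/35)
  +(−1)^0/∏(0,1,1,1,2,3)! = 1/12  (running 1/12)
  +(−1)^1/∏(1,0,0,0,3,4)! = -1/144  (running 11/144)
⟨..|..⟩ = √(2304/35)·(11/144) = +0.619780

+0.619780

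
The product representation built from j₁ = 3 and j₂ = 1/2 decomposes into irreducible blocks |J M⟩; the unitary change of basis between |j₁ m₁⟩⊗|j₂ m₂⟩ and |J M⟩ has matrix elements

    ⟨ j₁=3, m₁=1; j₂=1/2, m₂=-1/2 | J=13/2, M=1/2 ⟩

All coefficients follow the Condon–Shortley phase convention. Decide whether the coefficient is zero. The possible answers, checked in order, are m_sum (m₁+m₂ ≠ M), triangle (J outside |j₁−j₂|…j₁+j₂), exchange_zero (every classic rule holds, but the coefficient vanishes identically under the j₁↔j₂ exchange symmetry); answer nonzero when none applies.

m-sum: m₁+m₂ = 1+(-1/2) = 1/2, M = 1/2  ✓
triangle: need |j₁−j₂| ≤ J ≤ j₁+j₂, i.e. J ∈ [5/2, 7/2]; J = 13/2 is outside ✗ ⇒ coefficient is 0

triangle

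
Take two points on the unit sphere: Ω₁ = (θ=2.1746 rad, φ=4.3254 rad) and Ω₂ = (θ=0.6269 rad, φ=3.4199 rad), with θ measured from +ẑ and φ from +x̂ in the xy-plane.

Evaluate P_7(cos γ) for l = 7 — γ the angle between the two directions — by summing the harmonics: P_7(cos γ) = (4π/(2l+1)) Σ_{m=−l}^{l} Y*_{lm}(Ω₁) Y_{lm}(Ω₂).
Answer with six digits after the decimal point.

Summing Y*_{l m}(θ₁,φ₁)·Y_{l m}(θ₂,φ₂) over m ∈ [−7, 7]; prefactor 4π/(2·7+1) = 0.837758:
  m=-7: Y*=+0.053703-0.116276i  Y=+0.004405+0.011115i  product +0.001529+0.000085i
  m=-6: Y*=-0.225583-0.241595i  Y=-0.006107-0.061455i  product -0.013470+0.015339i
  m=-5: Y*=-0.413533+0.157617i  Y=-0.034210+0.188793i  product -0.015610-0.083464i
  m=-4: Y*=-0.005203+0.227777i  Y=+0.171834-0.348957i  product +0.078590+0.040956i
  m=-3: Y*=-0.193323-0.083985i  Y=-0.318207+0.351395i  product +0.091028-0.041208i
  m=-2: Y*=-0.241064+0.235620i  Y=+0.161679-0.100604i  product -0.015271+0.062347i
  m=-1: Y*=-0.028782-0.070623i  Y=+0.301026-0.086010i  product -0.014738-0.018784i
  m=+0: Y*=-0.345073-0.000000i  Y=-0.302502+0.000000i  product +0.104385+0.000000i
  m=+1: Y*=+0.028782-0.070623i  Y=-0.301026-0.086010i  product -0.014738+0.018784i
  m=+2: Y*=-0.241064-0.235620i  Y=+0.161679+0.100604i  product -0.015271-0.062347i
  m=+3: Y*=+0.193323-0.083985i  Y=+0.318207+0.351395i  product +0.091028+0.041208i
  m=+4: Y*=-0.005203-0.227777i  Y=+0.171834+0.348957i  product +0.078590-0.040956i
  m=+5: Y*=+0.413533+0.157617i  Y=+0.034210+0.188793i  product -0.015610+0.083464i
  m=+6: Y*=-0.225583+0.241595i  Y=-0.006107+0.061455i  product -0.013470-0.015339i
  m=+7: Y*=-0.053703-0.116276i  Y=-0.004405+0.011115i  product +0.001529-0.000085i
Total Σ_m = +0.328503+0.000000i. Multiply by 0.837758: +0.275206+0.000000i. P_7(cos γ) = 0.275206

0.275206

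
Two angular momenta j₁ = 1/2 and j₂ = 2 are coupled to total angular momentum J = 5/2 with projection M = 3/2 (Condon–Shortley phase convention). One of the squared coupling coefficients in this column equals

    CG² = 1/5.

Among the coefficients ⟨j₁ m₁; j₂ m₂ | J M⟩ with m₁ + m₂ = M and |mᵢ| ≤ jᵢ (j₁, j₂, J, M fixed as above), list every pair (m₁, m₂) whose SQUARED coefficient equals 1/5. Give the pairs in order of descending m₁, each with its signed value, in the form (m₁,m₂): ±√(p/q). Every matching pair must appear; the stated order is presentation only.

(-1/2,2): +√(1/5)

Admissible pairs with m₁+m₂ = M = 3/2: (-1/2,2), (1/2,1)
  (m₁,m₂)=(1/2,1): CG² = 4/5, CG = +√(4/5)
  (m₁,m₂)=(-1/2,2): CG² = 1/5, CG = +√(1/5)   ← matches the target
Pairs with CG² = 1/5: (-1/2,2): +√(1/5)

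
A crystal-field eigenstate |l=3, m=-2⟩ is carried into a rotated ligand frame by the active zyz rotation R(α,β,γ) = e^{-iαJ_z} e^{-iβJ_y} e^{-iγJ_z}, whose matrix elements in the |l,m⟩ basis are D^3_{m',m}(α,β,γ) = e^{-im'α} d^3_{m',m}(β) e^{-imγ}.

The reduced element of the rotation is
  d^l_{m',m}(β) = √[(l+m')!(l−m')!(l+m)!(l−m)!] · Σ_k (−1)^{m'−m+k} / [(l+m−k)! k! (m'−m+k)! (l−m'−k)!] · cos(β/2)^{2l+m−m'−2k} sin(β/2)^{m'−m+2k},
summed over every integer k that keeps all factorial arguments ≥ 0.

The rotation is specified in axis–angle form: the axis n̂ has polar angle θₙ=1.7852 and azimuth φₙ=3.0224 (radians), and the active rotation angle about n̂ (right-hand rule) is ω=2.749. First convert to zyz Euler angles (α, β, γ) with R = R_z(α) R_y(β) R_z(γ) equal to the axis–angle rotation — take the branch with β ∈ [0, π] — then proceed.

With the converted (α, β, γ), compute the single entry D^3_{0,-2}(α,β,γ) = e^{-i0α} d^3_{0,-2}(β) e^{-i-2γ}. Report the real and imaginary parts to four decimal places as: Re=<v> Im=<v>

Re=0.0584 Im=-0.3384

Axis–angle → zyz. n̂ = (sinθₙcosφₙ, sinθₙsinφₙ, cosθₙ) = (-0.970171, +0.116188, -0.212765), ω = 2.7490.
R = I cosω + sinω [n̂]ₓ + (1−cosω) n̂n̂ᵀ gives
  R = [+0.886934, -0.135468, +0.441584; -0.298269, -0.897948, +0.323612; +0.352680, -0.418734, -0.836827]
β = atan2(√(R₁₃²+R₂₃²), R₃₃) = 2.562257; α = atan2(R₂₃, R₁₃) mod 2π = 0.632431; γ = atan2(R₃₂, −R₃₁) mod 2π = 4.012409
Split into d^3_{0,-2}(β=2.5623) × two z-phases.
Half-angle: c=0.285634, s=0.958339. N=√(6·6·1·120)=65.726707
The bounds max(0,m−m')=0 and min(l+m,l−m')=1 give 2 terms
  k=0: (−1)^2·65.7267/(12)·0.2856^4·0.9583^2 = +0.033484
  k=1: (−1)^3·65.7267/(12)·0.2856^2·0.9583^4 = -0.376926
d^3_{0,-2}(2.5623) = +0.033484 -0.376926 = -0.343442
D = (+1.000000+0.000000i)·(-0.343442)·(-0.170006+0.985443i) = +0.058387-0.338443i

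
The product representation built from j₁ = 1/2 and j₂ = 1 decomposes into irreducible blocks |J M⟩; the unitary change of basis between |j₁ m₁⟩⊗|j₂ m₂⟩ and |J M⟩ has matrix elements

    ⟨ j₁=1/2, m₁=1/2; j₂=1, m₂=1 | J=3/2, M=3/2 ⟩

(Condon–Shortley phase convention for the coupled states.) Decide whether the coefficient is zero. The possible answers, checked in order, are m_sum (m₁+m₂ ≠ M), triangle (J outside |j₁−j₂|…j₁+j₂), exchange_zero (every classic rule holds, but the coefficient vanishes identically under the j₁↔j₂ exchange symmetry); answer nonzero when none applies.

m-sum: m₁+m₂ = 1/2+1 = 3/2, M = 3/2  ✓
triangle: |j₁−j₂| = 1/2 ≤ J = 3/2 ≤ j₁+j₂ = 3/2  ✓
exchange: j₁≠j₂ or m₁≠m₂ — the exchange symmetry imposes no constraint here
value check: CG = +1 = +1.000000 ≠ 0

nonzero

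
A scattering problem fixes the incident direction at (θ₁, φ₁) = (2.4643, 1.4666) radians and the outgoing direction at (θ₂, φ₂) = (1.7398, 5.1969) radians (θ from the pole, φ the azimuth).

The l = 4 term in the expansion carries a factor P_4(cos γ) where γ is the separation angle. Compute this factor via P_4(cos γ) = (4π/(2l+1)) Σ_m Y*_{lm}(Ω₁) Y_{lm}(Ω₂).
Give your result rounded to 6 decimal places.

Summing Y*_{l m}(θ₁,φ₁)·Y_{l m}(θ₂,φ₂) over m ∈ [−4, 4]; prefactor 4π/(2·4+1) = 1.396263:
  term(m=-4) = -0.020140-0.020195i   from Y*(Ω₁)=+0.062413-0.027632i, Y(Ω₂)=-0.150027-0.389985i
  term(m=-3) = +0.009396+0.047491i   from Y*(Ω₁)=+0.073826+0.228431i, Y(Ω₂)=+0.200276+0.023593i
  term(m=-2) = -0.042677+0.102833i   from Y*(Ω₁)=-0.417854+0.088360i, Y(Ω₂)=+0.147575-0.214891i
  term(m=-1) = +0.052824-0.035270i   from Y*(Ω₁)=-0.030058-0.287426i, Y(Ω₂)=+0.102371+0.194488i
  term(m=+0) = -0.056358-0.000000i   from Y*(Ω₁)=-0.244467-0.000000i, Y(Ω₂)=+0.230536+0.000000i
  term(m=+1) = +0.052824+0.035270i   from Y*(Ω₁)=+0.030058-0.287426i, Y(Ω₂)=-0.102371+0.194488i
  term(m=+2) = -0.042677-0.102833i   from Y*(Ω₁)=-0.417854-0.088360i, Y(Ω₂)=+0.147575+0.214891i
  term(m=+3) = +0.009396-0.047491i   from Y*(Ω₁)=-0.073826+0.228431i, Y(Ω₂)=-0.200276+0.023593i
  term(m=+4) = -0.020140+0.020195i   from Y*(Ω₁)=+0.062413+0.027632i, Y(Ω₂)=-0.150027+0.389985i
Total Σ_m = -0.057552-0.000000i. Multiply by 1.396263: -0.080357-0.000000i. P_4(cos γ) = -0.080357

-0.080357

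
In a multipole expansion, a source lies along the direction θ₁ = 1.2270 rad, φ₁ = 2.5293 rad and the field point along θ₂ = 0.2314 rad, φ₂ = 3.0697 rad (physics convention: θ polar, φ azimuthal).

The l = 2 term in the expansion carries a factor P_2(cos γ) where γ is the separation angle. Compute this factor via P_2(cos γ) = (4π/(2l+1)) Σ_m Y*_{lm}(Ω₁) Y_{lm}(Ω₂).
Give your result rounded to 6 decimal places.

-0.104890

Addition theorem: P_2(cos γ) = (4π/5) Σ_m Y*_{lm}(Ω₁) Y_{lm}(Ω₂), m = −2…2:
  m=-2: Y*=+0.116185-0.322073i  Y=+0.020107+0.002911i  product +0.003274-0.006138i
  m=-1: Y*=-0.200622+0.140905i  Y=-0.172009-0.012388i  product +0.036254-0.021752i
  m=+0: Y*=-0.207895-0.000000i  Y=+0.581017+0.000000i  product -0.120790-0.000000i
  m=+1: Y*=+0.200622+0.140905i  Y=+0.172009-0.012388i  product +0.036254+0.021752i
  m=+2: Y*=+0.116185+0.322073i  Y=+0.020107-0.002911i  product +0.003274+0.006138i
Accumulated sum -0.041734+0.000000i; after 4π/(2l+1) scaling, -0.104890+0.000000i ⇒ P_2 = -0.104890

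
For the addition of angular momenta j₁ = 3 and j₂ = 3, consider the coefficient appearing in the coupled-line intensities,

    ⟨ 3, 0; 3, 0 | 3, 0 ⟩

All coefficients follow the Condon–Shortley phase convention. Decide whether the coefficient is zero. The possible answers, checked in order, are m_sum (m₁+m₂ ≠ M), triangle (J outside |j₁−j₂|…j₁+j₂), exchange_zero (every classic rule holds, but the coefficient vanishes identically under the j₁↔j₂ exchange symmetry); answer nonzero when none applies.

m-sum: m₁+m₂ = 0+0 = 0, M = 0  ✓
triangle: |j₁−j₂| = 0 ≤ J = 3 ≤ j₁+j₂ = 6  ✓
exchange: j₁=j₂ and m₁=m₂, and (−1)^(j₁+j₂−J) = (−1)^3 = −1 forces ⟨j₁m₁;j₂m₂|JM⟩ = −⟨j₂m₂;j₁m₁|JM⟩ = −⟨j₁m₁;j₂m₂|JM⟩ ⇒ the coefficient vanishes identically
Racah sum check: Σ_k collapses to 0 ⇒ CG = 0

exchange_zero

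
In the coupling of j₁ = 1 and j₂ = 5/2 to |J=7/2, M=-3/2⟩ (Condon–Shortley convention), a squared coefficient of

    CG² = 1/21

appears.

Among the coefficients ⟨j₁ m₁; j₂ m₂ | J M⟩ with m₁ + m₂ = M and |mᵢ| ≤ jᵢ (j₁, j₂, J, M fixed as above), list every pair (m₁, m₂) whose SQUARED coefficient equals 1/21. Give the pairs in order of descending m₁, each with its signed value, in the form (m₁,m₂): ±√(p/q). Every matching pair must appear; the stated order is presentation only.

Admissible pairs with m₁+m₂ = M = -3/2: (-1,-1/2), (0,-3/2), (1,-5/2)
  (m₁,m₂)=(1,-5/2): CG² = 1/21, CG = +√(1/21)   ← matches the target
  (m₁,m₂)=(0,-3/2): CG² = 10/21, CG = +√(10/21)
  (m₁,m₂)=(-1,-1/2): CG² = 10/21, CG = +√(10/21)
Pairs with CG² = 1/21: (1,-5/2): +√(1/21)

(1,-5/2): +√(1/21)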